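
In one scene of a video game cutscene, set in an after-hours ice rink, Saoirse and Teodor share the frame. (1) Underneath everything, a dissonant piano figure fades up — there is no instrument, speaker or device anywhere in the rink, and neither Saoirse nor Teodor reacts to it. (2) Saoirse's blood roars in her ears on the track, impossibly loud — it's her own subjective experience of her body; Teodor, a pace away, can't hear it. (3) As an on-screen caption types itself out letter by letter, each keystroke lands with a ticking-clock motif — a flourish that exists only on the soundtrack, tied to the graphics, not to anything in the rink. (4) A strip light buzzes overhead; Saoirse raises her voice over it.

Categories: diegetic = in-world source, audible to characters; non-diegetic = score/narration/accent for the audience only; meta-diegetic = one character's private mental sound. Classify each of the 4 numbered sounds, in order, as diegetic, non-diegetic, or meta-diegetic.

non-diegetic, meta-diegetic, non-diegetic, diegetic

Sound (1): nothing in the rink produces it and the characters don't hear it — pure soundtrack, so non-diegetic.
(2) is meta-diegetic: it's Saoirse's internal bodily sensation rendered as sound; only Saoirse 'hears' it.
(3) is non-diegetic: sound married to a title/caption — outside the diegesis by definition.
(4) it's the actual ambient sound of the location → diegetic.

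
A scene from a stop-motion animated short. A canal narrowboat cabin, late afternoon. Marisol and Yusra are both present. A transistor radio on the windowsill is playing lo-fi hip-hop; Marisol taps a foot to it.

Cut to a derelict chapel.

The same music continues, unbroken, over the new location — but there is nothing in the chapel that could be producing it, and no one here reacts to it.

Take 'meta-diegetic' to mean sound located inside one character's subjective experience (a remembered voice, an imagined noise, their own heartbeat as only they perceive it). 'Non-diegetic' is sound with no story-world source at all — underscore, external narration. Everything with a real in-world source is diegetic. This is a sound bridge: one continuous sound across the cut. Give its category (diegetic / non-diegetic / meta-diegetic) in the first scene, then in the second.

Scene one: a transistor radio is an on-screen source and Marisol reacts to it → diegetic.
Scene two: there is no source in the chapel and no one hears it — it's now underscore → non-diegetic.

diegetic, non-diegetic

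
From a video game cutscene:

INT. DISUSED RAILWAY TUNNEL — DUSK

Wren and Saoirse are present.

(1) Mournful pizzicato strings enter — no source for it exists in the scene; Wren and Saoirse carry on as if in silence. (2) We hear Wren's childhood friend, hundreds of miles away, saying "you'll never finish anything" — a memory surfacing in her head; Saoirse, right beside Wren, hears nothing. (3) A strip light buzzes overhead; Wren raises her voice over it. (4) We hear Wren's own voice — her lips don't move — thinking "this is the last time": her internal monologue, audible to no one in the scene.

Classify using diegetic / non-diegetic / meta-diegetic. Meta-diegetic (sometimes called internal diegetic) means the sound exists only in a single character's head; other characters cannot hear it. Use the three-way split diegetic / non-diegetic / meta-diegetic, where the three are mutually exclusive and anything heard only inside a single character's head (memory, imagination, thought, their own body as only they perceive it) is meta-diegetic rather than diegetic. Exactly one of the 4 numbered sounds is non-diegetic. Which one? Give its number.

(1) is non-diegetic: it has no source in the story world and no character can hear it — it's underscore.
(2) the voice is a memory playing only inside Wren's mind; Saoirse can't hear it → meta-diegetic.
Sound (3): a strip light is part of the location's real environment, so diegetic.
(4) internal monologue — inside Wren's mind, not spoken into the scene → meta-diegetic.
Only (1) is non-diegetic.

1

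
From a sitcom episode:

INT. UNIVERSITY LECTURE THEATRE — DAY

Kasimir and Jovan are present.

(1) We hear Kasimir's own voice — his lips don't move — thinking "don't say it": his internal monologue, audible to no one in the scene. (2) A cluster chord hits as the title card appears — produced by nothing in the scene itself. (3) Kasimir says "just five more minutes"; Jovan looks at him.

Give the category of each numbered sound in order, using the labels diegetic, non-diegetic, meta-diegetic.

(1) internal monologue — inside Kasimir's mind, not spoken into the scene → meta-diegetic.
(2) is non-diegetic: nothing in the scene produces it; it's an accent added for the audience.
Sound (3): on-screen dialogue — Kasimir speaks and Jovan is there to hear, so diegetic.

meta-diegetic, non-diegetic, diegetic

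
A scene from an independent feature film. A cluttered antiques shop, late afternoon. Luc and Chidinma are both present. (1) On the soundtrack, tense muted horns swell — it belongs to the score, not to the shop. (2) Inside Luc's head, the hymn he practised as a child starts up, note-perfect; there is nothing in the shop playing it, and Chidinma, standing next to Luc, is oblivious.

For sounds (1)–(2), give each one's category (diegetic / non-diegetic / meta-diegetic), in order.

non-diegetic, meta-diegetic

Sound (1): nothing in the shop produces it and the characters don't hear it — pure soundtrack, so non-diegetic.
Sound (2): it lives in Luc's subjectivity, not in the shop, so meta-diegetic.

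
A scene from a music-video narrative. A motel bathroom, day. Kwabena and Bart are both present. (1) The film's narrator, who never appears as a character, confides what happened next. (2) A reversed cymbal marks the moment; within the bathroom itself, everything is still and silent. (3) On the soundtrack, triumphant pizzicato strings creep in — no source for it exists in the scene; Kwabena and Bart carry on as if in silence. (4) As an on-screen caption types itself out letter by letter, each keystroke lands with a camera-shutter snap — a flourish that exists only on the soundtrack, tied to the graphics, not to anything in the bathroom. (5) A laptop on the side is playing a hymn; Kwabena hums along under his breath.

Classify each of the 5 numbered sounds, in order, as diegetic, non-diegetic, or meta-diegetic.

non-diegetic, non-diegetic, non-diegetic, non-diegetic, diegetic

Sound (1): external voice-over — not a character, not heard by anyone in the scene, so non-diegetic.
(2) an editorial stinger — it belongs to the cut, not the story world → non-diegetic.
Sound (3): nothing in the bathroom produces it and the characters don't hear it — pure soundtrack, so non-diegetic.
(4) the caption isn't part of the story world, so neither is the sound tied to it → non-diegetic.
(5) the music comes from an on-screen device that Kwabena responds to → diegetic.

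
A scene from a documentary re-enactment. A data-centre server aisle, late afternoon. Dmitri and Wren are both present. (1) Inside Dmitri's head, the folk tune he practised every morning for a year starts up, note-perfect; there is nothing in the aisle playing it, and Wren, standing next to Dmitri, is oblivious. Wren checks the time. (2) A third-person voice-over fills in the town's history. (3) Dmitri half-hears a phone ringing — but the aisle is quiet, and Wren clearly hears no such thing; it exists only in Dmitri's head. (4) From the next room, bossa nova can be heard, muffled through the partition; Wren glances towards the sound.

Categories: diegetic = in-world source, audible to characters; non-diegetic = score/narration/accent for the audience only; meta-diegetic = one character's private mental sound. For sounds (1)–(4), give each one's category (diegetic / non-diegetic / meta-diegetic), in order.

meta-diegetic, non-diegetic, meta-diegetic, diegetic

(1) remembered music, private to Dmitri — Wren is oblivious because it isn't in the room → meta-diegetic.
Sound (2): the narrator exists outside the story world, addressing only the audience, so non-diegetic.
(3) subjective to Dmitri: the aisle is silent and Wren hears nothing → meta-diegetic.
(4) is diegetic: the music has an off-screen but real-world source and a character hears it.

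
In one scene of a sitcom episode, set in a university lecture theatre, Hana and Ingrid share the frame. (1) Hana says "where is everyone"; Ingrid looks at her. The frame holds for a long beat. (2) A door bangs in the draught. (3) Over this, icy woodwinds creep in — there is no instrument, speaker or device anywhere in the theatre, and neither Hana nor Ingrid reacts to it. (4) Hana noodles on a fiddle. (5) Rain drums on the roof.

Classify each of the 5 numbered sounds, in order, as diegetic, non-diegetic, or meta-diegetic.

diegetic, diegetic, non-diegetic, diegetic, diegetic

(1) is diegetic: Hana is a character speaking aloud in the scene.
(2) is diegetic: an in-world source (a door); characters could hear it.
(3) is non-diegetic: score with no on-screen or off-screen source; it exists for the audience alone.
(4) is diegetic: the instrument and the performer are both in the scene.
(5) is diegetic: it's the actual ambient sound of the location.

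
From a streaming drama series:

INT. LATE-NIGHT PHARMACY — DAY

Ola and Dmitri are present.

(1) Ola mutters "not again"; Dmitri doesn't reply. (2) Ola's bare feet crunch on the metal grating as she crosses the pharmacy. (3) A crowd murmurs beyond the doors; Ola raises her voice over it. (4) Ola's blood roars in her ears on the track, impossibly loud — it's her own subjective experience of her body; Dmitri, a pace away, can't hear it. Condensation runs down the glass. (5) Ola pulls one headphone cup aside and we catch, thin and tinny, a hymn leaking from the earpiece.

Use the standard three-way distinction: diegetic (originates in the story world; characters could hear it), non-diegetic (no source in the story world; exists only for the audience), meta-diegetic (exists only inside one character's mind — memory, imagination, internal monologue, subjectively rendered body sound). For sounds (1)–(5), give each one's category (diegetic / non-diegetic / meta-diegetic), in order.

(1) is diegetic: Ola is a character speaking aloud in the scene.
Sound (2): it's the physical sound of Ola moving in the space, so diegetic.
(3) ambient/room sound belonging to the story's physical space → diegetic.
(4) is meta-diegetic: point-of-audition from inside Ola's body; not a sound in the room.
(5) the headphones are an on-screen source → diegetic.

diegetic, diegetic, diegetic, meta-diegetic, diegetic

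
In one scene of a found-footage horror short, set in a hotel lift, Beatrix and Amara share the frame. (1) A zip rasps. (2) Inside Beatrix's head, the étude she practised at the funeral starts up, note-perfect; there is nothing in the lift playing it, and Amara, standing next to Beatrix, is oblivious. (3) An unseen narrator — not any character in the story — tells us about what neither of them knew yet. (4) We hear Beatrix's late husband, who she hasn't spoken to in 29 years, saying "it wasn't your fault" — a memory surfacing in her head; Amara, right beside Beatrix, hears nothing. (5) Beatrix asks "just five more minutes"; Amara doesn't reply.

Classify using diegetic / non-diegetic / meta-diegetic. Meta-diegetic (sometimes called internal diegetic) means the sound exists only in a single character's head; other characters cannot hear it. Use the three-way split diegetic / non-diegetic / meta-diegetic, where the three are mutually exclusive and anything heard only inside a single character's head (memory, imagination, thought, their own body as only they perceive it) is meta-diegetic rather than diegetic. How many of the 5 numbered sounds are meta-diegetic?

2

(1) an in-world source (a zip); characters could hear it → diegetic.
(2) the music is a memory playing inside Beatrix's mind alone; no real-world source, Amara can't hear it → meta-diegetic.
Sound (3): commentary laid over the scene from outside the fiction, so non-diegetic.
(4) a remembered line, private to Beatrix — not present in the room, not audible to Amara → meta-diegetic.
(5) is diegetic: Beatrix is a character speaking aloud in the scene.
Meta-diegetic: (2), (4) — that's 2.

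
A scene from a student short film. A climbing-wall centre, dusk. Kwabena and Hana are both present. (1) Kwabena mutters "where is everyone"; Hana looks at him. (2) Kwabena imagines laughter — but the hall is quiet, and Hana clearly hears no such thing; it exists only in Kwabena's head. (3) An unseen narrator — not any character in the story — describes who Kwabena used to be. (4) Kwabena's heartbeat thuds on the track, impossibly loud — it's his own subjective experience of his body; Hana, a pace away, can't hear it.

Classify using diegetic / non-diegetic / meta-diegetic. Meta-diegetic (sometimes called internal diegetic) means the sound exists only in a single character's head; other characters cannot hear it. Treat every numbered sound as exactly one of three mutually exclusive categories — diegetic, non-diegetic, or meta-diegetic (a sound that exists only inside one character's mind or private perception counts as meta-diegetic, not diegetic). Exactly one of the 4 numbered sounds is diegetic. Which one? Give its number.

Sound (1): on-screen dialogue — Kwabena speaks and Hana is there to hear, so diegetic.
(2) is meta-diegetic: subjective to Kwabena: the hall is silent and Hana hears nothing.
(3) is non-diegetic: commentary laid over the scene from outside the fiction.
(4) is meta-diegetic: a subjective body sound — Kwabena's private perception, inaudible to Hana.
Only (1) is diegetic.

1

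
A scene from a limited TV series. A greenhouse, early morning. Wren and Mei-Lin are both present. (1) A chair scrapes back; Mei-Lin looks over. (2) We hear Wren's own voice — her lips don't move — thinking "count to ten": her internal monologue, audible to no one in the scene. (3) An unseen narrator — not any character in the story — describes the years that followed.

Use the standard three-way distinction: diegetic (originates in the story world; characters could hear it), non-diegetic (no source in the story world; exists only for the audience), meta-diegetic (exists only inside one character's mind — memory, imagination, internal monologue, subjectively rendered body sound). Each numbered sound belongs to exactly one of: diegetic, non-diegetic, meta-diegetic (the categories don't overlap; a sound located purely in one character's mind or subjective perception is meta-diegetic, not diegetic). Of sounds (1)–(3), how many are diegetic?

1

Sound (1): a chair is a real object/event in the scene's world, so diegetic.
(2) Wren's thought-voice: a private mental sound no other character can hear → meta-diegetic.
Sound (3): commentary laid over the scene from outside the fiction, so non-diegetic.
Diegetic: (1) — that's 1.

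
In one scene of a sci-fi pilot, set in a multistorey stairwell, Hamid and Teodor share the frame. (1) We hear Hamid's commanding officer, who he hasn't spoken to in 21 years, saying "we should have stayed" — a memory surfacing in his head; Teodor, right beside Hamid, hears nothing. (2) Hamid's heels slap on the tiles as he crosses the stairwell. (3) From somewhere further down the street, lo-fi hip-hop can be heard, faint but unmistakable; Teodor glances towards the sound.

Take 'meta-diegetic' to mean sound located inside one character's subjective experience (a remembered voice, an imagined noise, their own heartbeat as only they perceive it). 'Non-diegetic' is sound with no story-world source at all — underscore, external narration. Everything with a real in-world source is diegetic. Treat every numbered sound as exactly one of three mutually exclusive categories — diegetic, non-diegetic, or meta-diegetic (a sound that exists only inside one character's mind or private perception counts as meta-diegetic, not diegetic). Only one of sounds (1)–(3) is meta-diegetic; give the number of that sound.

1

(1) it's Hamid's recollection rendered as sound; the other character can't hear it → meta-diegetic.
Sound (2): it's the physical sound of Hamid moving in the space, so diegetic.
(3) it's coming from somewhere further down the street — a location within the story world — and Teodor reacts → diegetic.
Only (1) is meta-diegetic.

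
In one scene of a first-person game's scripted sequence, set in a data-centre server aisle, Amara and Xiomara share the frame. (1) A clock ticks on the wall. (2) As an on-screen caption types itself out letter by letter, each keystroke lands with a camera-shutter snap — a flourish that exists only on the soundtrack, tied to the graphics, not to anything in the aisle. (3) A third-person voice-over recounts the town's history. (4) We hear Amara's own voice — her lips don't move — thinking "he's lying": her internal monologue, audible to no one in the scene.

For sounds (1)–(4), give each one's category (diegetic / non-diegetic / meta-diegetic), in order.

Sound (1): a clock is a real object/event in the scene's world, so diegetic.
Sound (2): it accompanies on-screen graphics, not anything inside the story world, so non-diegetic.
(3) the narrator exists outside the story world, addressing only the audience → non-diegetic.
(4) is meta-diegetic: internal monologue — inside Amara's mind, not spoken into the scene.

diegetic, non-diegetic, non-diegetic, meta-diegetic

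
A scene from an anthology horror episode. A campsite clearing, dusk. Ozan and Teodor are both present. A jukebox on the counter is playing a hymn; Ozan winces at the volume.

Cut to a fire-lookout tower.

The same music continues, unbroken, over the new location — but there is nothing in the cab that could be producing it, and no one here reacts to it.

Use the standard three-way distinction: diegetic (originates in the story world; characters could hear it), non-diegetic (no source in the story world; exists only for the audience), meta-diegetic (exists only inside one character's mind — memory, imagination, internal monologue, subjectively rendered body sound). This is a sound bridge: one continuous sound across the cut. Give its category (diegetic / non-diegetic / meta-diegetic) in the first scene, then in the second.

Scene one: a jukebox is an on-screen source and Ozan reacts to it → diegetic.
Scene two: there is no source in the cab and no one hears it — it's now underscore → non-diegetic.

diegetic, non-diegetic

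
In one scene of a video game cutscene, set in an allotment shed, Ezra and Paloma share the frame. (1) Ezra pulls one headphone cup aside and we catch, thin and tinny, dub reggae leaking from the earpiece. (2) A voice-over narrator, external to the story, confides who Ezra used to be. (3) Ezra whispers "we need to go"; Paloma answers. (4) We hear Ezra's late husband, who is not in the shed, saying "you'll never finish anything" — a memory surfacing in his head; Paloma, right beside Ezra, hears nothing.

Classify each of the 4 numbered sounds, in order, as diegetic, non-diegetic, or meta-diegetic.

diegetic, non-diegetic, diegetic, meta-diegetic

(1) the headphones are an on-screen source → diegetic.
Sound (2): the narrator exists outside the story world, addressing only the audience, so non-diegetic.
(3) is diegetic: spoken by a character present in the story world.
(4) the voice is a memory playing only inside Ezra's mind; Paloma can't hear it → meta-diegetic.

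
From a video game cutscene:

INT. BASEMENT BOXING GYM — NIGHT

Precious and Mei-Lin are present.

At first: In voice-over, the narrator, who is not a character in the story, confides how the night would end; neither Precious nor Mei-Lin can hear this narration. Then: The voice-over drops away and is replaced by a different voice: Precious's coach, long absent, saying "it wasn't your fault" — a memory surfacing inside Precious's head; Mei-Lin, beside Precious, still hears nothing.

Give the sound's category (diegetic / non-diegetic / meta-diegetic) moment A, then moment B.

Moment A: the external narrator addresses only the audience — outside the story world → non-diegetic.
Moment B: the replacement voice is a memory inside Precious's mind specifically → meta-diegetic.

non-diegetic, meta-diegetic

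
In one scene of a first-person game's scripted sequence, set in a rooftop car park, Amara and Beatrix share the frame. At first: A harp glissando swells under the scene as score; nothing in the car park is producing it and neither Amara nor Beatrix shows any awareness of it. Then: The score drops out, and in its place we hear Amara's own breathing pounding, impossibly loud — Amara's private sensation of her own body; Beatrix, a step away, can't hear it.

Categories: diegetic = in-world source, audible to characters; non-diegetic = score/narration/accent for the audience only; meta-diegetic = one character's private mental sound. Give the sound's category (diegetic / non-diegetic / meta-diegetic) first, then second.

non-diegetic, meta-diegetic

First: underscore with no in-world source, inaudible to the characters → non-diegetic.
Second: the body sound is Amara's subjective perception alone — Beatrix can't hear it → meta-diegetic.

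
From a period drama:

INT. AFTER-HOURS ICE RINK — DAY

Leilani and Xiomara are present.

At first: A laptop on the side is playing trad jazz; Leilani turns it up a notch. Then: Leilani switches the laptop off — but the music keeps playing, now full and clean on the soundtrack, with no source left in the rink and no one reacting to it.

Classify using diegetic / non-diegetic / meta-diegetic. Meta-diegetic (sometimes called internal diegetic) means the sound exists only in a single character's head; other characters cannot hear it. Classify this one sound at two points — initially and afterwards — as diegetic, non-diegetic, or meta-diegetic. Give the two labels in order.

diegetic, non-diegetic

Initially: a laptop is a real in-scene source and Leilani reacts to it → diegetic.
Afterwards: there is no longer any in-world source and no one can hear it — it has become underscore → non-diegetic.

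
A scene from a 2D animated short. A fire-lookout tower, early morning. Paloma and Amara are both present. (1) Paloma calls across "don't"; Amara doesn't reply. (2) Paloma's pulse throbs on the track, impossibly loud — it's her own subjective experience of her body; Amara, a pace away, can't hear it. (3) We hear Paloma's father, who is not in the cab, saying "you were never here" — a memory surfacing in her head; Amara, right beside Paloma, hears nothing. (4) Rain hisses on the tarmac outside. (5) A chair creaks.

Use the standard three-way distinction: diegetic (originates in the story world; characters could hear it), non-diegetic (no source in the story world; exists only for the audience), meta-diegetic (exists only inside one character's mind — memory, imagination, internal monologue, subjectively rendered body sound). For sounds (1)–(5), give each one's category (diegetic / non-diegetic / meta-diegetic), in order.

(1) on-screen dialogue — Paloma speaks and Amara is there to hear → diegetic.
Sound (2): a subjective body sound — Paloma's private perception, inaudible to Amara, so meta-diegetic.
(3) is meta-diegetic: a remembered line, private to Paloma — not present in the room, not audible to Amara.
(4) ambient/room sound belonging to the story's physical space → diegetic.
(5) is diegetic: an in-world source (a chair); characters could hear it.

diegetic, meta-diegetic, meta-diegetic, diegetic, diegetic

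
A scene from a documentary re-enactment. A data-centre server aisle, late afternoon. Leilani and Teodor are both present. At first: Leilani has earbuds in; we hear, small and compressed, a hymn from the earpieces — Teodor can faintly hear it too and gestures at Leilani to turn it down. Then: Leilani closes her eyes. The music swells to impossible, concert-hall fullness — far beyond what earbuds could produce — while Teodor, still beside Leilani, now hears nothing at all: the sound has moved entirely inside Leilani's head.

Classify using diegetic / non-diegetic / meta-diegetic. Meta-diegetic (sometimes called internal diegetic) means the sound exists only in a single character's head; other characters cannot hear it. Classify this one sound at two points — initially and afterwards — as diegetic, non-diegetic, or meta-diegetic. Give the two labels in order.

Initially: the earbuds are a physical source both characters can hear → diegetic.
Afterwards: the music now exists only as Leilani's subjective experience; Teodor can no longer hear it → meta-diegetic.

diegetic, meta-diegetic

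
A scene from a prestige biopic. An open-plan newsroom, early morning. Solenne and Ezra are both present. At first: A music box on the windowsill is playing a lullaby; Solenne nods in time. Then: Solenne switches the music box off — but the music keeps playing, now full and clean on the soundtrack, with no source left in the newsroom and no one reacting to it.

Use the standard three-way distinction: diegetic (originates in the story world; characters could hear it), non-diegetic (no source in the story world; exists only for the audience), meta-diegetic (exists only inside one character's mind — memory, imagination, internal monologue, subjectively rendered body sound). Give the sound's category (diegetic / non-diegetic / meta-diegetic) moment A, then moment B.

Moment A: a music box is a real in-scene source and Solenne reacts to it → diegetic.
Moment B: there is no longer any in-world source and no one can hear it — it has become underscore → non-diegetic.

diegetic, non-diegetic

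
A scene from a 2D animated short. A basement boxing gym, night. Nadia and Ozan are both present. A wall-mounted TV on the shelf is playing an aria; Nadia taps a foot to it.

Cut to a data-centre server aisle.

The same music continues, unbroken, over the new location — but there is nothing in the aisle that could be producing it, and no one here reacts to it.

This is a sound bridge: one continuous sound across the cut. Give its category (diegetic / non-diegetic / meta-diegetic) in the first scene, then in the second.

diegetic, non-diegetic

Scene one: a wall-mounted TV is an on-screen source and Nadia reacts to it → diegetic.
Scene two: there is no source in the aisle and no one hears it — it's now underscore → non-diegetic.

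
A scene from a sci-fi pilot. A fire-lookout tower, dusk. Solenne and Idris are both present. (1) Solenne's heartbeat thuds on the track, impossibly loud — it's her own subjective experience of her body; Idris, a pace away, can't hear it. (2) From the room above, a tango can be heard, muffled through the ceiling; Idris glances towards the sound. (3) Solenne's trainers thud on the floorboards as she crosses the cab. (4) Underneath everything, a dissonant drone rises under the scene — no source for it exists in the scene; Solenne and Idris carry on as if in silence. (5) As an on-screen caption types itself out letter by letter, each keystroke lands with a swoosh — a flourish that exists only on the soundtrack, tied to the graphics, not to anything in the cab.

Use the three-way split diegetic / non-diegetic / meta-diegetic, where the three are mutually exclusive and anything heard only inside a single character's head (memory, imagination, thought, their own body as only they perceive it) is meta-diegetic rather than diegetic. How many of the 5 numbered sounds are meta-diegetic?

Sound (1): point-of-audition from inside Solenne's body; not a sound in the room, so meta-diegetic.
(2) off-screen diegetic: the source is out of frame but still in the story's space → diegetic.
(3) is diegetic: Solenne's footsteps are produced in the story world.
(4) is non-diegetic: nothing in the cab produces it and the characters don't hear it — pure soundtrack.
Sound (5): the caption isn't part of the story world, so neither is the sound tied to it, so non-diegetic.
So 1 of the 5 is meta-diegetic: (1).

1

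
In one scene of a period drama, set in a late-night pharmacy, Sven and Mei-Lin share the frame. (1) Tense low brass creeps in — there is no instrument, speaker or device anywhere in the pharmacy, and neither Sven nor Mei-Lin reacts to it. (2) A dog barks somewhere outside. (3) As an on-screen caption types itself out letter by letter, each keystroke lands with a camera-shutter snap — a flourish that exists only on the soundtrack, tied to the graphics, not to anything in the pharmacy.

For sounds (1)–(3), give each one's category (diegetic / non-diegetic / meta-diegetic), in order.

non-diegetic, diegetic, non-diegetic

(1) nothing in the pharmacy produces it and the characters don't hear it — pure soundtrack → non-diegetic.
(2) is diegetic: a dog is a real object/event in the scene's world.
(3) it accompanies on-screen graphics, not anything inside the story world → non-diegetic.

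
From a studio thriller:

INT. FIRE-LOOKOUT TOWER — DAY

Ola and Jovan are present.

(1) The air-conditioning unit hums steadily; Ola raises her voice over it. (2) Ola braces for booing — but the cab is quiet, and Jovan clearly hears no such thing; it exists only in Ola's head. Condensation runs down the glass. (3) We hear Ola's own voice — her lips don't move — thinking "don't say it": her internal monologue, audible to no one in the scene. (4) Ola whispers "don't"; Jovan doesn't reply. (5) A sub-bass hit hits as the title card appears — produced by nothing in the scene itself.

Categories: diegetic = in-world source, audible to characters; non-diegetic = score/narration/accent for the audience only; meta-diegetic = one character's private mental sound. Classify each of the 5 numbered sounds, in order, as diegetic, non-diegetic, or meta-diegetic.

diegetic, meta-diegetic, meta-diegetic, diegetic, non-diegetic

Sound (1): ambient/room sound belonging to the story's physical space, so diegetic.
(2) the sound is imagined by Ola; nothing in the story world is producing it and Jovan can't hear it → meta-diegetic.
(3) internal monologue — inside Ola's mind, not spoken into the scene → meta-diegetic.
(4) spoken by a character present in the story world → diegetic.
(5) an editorial stinger — it belongs to the cut, not the story world → non-diegetic.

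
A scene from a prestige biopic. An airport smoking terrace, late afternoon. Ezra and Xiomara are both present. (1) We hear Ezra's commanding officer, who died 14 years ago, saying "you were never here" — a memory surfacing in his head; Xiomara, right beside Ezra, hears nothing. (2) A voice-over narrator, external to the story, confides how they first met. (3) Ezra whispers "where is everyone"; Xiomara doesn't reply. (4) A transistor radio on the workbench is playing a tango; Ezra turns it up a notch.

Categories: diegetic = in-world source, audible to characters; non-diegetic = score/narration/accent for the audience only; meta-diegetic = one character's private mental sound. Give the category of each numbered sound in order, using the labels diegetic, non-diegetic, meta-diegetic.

(1) is meta-diegetic: it's Ezra's recollection rendered as sound; the other character can't hear it.
Sound (2): the narrator exists outside the story world, addressing only the audience, so non-diegetic.
Sound (3): on-screen dialogue — Ezra speaks and Xiomara is there to hear, so diegetic.
(4) is diegetic: source music from a transistor radio, which exists in the story world.

meta-diegetic, non-diegetic, diegetic, diegetic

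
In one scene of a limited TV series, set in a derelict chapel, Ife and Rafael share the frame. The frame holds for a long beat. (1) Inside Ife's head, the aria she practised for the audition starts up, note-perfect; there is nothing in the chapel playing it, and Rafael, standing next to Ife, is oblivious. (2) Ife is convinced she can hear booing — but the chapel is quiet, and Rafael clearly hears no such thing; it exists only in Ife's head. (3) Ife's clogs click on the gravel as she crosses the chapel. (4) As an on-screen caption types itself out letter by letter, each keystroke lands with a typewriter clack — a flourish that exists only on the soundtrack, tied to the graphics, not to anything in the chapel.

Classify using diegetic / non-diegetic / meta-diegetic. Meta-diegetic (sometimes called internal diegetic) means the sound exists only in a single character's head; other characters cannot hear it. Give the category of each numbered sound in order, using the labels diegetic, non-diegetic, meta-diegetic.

(1) remembered music, private to Ife — Rafael is oblivious because it isn't in the room → meta-diegetic.
Sound (2): the sound is imagined by Ife; nothing in the story world is producing it and Rafael can't hear it, so meta-diegetic.
(3) is diegetic: Ife's footsteps are produced in the story world.
Sound (4): it accompanies on-screen graphics, not anything inside the story world, so non-diegetic.

meta-diegetic, meta-diegetic, diegetic, non-diegetic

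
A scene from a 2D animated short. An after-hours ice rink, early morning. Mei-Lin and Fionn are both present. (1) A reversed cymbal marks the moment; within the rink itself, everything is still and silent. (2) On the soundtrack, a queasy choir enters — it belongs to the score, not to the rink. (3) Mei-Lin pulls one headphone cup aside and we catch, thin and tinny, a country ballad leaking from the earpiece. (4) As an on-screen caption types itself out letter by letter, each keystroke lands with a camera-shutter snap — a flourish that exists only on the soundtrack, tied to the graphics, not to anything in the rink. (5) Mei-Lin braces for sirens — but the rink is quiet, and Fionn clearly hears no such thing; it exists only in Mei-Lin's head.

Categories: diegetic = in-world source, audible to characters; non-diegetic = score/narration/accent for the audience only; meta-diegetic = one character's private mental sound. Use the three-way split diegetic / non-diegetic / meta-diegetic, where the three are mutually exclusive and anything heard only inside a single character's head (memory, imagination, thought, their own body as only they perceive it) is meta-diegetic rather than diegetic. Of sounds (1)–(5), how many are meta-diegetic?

1

(1) it's a sound-design accent with no in-world source; no one in the scene can hear it → non-diegetic.
(2) nothing in the rink produces it and the characters don't hear it — pure soundtrack → non-diegetic.
(3) is diegetic: the earpiece is a real device on Mei-Lin's head — source music.
(4) is non-diegetic: the caption isn't part of the story world, so neither is the sound tied to it.
(5) Mei-Lin alone 'hears' it — an imagined sound, not present in the space → meta-diegetic.
So 1 of the 5 is meta-diegetic: (5).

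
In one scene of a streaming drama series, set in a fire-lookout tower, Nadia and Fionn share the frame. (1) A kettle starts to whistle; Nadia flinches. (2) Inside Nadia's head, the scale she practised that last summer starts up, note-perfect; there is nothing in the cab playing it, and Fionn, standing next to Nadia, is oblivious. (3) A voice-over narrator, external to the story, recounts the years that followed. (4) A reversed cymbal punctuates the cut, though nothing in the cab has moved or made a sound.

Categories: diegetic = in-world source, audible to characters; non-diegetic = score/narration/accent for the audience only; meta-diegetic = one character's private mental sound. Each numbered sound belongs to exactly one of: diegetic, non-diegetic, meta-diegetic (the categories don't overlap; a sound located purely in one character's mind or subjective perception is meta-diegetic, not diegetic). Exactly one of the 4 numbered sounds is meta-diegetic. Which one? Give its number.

2

(1) is diegetic: the sound comes from a kettle physically present in the location.
(2) is meta-diegetic: the music is a memory playing inside Nadia's mind alone; no real-world source, Fionn can't hear it.
(3) the narrator exists outside the story world, addressing only the audience → non-diegetic.
(4) an editorial stinger — it belongs to the cut, not the story world → non-diegetic.
Only (2) is meta-diegetic.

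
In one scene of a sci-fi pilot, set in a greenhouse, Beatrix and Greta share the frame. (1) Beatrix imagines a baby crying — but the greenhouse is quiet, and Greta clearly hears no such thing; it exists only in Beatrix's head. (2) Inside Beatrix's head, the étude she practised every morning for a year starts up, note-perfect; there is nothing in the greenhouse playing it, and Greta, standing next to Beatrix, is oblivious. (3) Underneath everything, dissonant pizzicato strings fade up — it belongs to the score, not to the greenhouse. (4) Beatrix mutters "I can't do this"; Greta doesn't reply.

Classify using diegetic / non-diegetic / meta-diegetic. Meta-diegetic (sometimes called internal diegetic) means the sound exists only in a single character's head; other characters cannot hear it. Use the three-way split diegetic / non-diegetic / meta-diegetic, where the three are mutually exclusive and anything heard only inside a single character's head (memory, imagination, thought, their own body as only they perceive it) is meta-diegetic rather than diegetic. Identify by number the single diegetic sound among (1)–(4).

4

(1) subjective to Beatrix: the greenhouse is silent and Greta hears nothing → meta-diegetic.
(2) it lives in Beatrix's subjectivity, not in the greenhouse → meta-diegetic.
Sound (3): it has no source in the story world and no character can hear it — it's underscore, so non-diegetic.
(4) is diegetic: spoken by a character present in the story world.
Only (4) is diegetic.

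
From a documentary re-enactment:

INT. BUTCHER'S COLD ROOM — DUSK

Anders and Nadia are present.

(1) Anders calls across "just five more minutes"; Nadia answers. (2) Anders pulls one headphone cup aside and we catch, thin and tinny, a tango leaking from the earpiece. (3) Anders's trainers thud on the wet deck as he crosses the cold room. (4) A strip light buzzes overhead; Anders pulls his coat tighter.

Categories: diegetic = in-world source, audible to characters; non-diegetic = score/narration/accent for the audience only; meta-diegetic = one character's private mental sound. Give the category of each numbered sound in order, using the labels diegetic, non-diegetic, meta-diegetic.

diegetic, diegetic, diegetic, diegetic

Sound (1): Anders is a character speaking aloud in the scene, so diegetic.
Sound (2): it's leaking from a physical pair of headphones in the scene, so diegetic.
(3) it's the physical sound of Anders moving in the space → diegetic.
Sound (4): it's the actual ambient sound of the location, so diegetic.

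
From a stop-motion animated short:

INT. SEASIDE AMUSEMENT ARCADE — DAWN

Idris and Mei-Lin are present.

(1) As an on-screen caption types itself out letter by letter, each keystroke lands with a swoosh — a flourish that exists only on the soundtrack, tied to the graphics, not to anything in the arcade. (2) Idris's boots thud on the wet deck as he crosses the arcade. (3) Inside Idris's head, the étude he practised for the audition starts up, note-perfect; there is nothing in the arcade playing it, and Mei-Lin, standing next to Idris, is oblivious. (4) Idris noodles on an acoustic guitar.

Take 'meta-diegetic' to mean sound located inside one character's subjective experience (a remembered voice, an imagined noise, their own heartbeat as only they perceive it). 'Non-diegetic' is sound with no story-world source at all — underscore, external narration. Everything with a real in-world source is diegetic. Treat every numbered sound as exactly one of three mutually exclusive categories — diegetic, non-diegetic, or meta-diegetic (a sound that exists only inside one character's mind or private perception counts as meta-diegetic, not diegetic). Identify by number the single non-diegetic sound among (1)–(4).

1

(1) it accompanies on-screen graphics, not anything inside the story world → non-diegetic.
(2) Idris's footsteps are produced in the story world → diegetic.
Sound (3): remembered music, private to Idris — Mei-Lin is oblivious because it isn't in the room, so meta-diegetic.
Sound (4): the instrument and the performer are both in the scene, so diegetic.
Only (1) is non-diegetic.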